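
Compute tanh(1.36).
0.8764

tanh(1.36) = (e^(1.36) - e^(-1.36))/(e^(1.36) + e^(-1.36)) = 0.8764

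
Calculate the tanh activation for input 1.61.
0.9232

tanh(1.61) = (e^(1.61) - e^(-1.61))/(e^(1.61) + e^(-1.61)) = 0.9232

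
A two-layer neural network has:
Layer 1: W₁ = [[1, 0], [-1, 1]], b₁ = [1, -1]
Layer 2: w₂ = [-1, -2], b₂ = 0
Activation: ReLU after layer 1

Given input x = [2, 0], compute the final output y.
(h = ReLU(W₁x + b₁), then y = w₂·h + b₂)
y = -3

Layer 1 pre-activation: z₁ = [3, -3]
After ReLU: h = [3, 0]
Layer 2 output: y = -1×3 + -2×0 + 0 = -3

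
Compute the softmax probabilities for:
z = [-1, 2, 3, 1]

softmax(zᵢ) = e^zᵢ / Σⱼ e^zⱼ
p = [0.012, 0.2418, 0.6572, 0.0889]

exp(z) = [0.3679, 7.389, 20.09, 2.718]
Sum = 30.56
p = [0.012, 0.2418, 0.6572, 0.0889]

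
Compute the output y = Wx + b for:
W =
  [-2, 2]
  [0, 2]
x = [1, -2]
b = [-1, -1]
y = [-7, -5]

Wx = [-2×1 + 2×-2, 0×1 + 2×-2]
   = [-6, -4]
y = Wx + b = [-6 + -1, -4 + -1] = [-7, -5]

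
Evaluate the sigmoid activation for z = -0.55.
0.3659

sigmoid(-0.55) = 1/(1 + e^(0.55)) = 1/(1 + 1.733) = 0.3659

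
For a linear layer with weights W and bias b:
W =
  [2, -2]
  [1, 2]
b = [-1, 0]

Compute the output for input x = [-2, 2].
y = [-9, 2]

Wx = [2×-2 + -2×2, 1×-2 + 2×2]
   = [-8, 2]
y = Wx + b = [-8 + -1, 2 + 0] = [-9, 2]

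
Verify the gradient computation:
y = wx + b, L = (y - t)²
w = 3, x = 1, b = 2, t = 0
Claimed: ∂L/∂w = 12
Incorrect

y = (3)(1) + 2 = 5
∂L/∂y = 2(y - t) = 2(5 - 0) = 10
∂y/∂w = x = 1
∂L/∂w = 10 × 1 = 10

Claimed value: 12
Incorrect: The correct gradient is 10.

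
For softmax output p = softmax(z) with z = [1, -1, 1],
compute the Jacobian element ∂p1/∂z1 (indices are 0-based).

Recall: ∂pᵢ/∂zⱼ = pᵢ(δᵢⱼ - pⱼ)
∂p1/∂z1 = 0.05936

p = softmax(z) = [0.4683, 0.06338, 0.4683]
p1 = 0.06338

∂p1/∂z1 = p1(1 - p1) = 0.06338 × (1 - 0.06338) = 0.05936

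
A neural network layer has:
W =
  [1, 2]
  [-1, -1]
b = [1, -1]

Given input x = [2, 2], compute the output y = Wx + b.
y = [7, -5]

Wx = [1×2 + 2×2, -1×2 + -1×2]
   = [6, -4]
y = Wx + b = [6 + 1, -4 + -1] = [7, -5]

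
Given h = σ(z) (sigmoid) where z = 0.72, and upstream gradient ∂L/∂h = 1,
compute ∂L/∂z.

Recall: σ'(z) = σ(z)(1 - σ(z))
∂L/∂z = 0.2202

σ(0.72) = 0.6726
σ'(0.72) = σ(0.72)(1 - σ(0.72)) = 0.6726 × 0.3274 = 0.2202
∂L/∂z = ∂L/∂h · σ'(z) = 1 × 0.2202 = 0.2202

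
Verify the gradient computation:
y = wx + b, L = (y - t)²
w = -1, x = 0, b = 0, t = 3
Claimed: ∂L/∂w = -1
Incorrect

y = (-1)(0) + 0 = 0
∂L/∂y = 2(y - t) = 2(0 - 3) = -6
∂y/∂w = x = 0
∂L/∂w = -6 × 0 = 0

Claimed value: -1
Incorrect: The correct gradient is 0.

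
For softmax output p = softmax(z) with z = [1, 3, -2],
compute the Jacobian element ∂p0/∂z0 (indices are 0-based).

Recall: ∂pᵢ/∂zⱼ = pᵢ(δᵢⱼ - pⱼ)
∂p0/∂z0 = 0.1045

p = softmax(z) = [0.1185, 0.8756, 0.0059]
p0 = 0.1185

∂p0/∂z0 = p0(1 - p0) = 0.1185 × (1 - 0.1185) = 0.1045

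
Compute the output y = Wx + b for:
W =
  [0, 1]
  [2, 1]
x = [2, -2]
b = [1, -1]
y = [-1, 1]

Wx = [0×2 + 1×-2, 2×2 + 1×-2]
   = [-2, 2]
y = Wx + b = [-2 + 1, 2 + -1] = [-1, 1]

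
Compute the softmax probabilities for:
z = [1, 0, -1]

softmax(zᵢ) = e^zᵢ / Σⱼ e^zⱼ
p = [0.6652, 0.2447, 0.09]

exp(z) = [2.718, 1, 0.3679]
Sum = 4.086
p = [0.6652, 0.2447, 0.09]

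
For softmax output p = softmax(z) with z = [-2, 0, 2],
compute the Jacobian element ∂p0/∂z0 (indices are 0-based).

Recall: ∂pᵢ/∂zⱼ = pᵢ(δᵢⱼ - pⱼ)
∂p0/∂z0 = 0.01562

p = softmax(z) = [0.01588, 0.1173, 0.8668]
p0 = 0.01588

∂p0/∂z0 = p0(1 - p0) = 0.01588 × (1 - 0.01588) = 0.01562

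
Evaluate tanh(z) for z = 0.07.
0.06989

tanh(0.07) = (e^(0.07) - e^(-0.07))/(e^(0.07) + e^(-0.07)) = 0.06989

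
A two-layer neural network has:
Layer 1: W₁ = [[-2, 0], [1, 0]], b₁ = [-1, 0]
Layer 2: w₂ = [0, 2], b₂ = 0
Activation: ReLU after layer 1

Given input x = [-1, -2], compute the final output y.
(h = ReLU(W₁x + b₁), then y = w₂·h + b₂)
y = 0

Layer 1 pre-activation: z₁ = [1, -1]
After ReLU: h = [1, 0]
Layer 2 output: y = 0×1 + 2×0 + 0 = 0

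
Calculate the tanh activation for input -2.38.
-0.983

tanh(-2.38) = (e^(-2.38) - e^(2.38))/(e^(-2.38) + e^(2.38)) = -0.983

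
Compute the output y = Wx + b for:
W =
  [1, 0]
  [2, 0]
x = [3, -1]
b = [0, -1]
y = [3, 5]

Wx = [1×3 + 0×-1, 2×3 + 0×-1]
   = [3, 6]
y = Wx + b = [3 + 0, 6 + -1] = [3, 5]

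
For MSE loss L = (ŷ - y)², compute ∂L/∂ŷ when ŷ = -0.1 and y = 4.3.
∂L/∂ŷ = -8.8

∂L/∂ŷ = 2(ŷ - y) = 2(-0.1 - 4.3) = 2(-4.4) = -8.8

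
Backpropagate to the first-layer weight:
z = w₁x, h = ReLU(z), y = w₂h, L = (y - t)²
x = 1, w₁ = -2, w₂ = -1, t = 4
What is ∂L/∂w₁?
∂L/∂w₁ = 0

Forward pass:
z = w₁x = -2×1 = -2
h = ReLU(-2) = 0
y = w₂h = -1×0 = 0

Backward pass:
∂L/∂y = 2(y - t) = 2(0 - 4) = -8
∂y/∂h = w₂ = -1
∂h/∂z = 0 (ReLU derivative)
∂z/∂w₁ = x = 1

∂L/∂w₁ = -8 × -1 × 0 × 1 = 0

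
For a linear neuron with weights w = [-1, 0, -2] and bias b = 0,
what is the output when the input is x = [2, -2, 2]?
y = -6

y = (-1)(2) + (0)(-2) + (-2)(2) + 0 = -6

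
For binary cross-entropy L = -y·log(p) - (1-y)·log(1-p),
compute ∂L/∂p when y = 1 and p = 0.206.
∂L/∂p = -4.854

∂L/∂p = -y/p + (1-y)/(1-p) = -1/0.206 + 0 = -4.854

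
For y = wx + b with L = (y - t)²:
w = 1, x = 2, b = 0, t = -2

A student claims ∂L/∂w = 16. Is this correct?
Correct

y = (1)(2) + 0 = 2
∂L/∂y = 2(y - t) = 2(2 - -2) = 8
∂y/∂w = x = 2
∂L/∂w = 8 × 2 = 16

Claimed value: 16
Correct: The correct gradient is 16.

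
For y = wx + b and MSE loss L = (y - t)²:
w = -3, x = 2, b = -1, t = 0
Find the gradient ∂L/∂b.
∂L/∂b = -14

y = wx + b = (-3)(2) + -1 = -7
∂L/∂y = 2(y - t) = 2(-7 - 0) = -14
∂y/∂b = 1
∂L/∂b = ∂L/∂y · ∂y/∂b = -14 × 1 = -14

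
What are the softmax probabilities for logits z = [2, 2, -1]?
p = [0.4879, 0.4879, 0.0243]

exp(z) = [7.389, 7.389, 0.3679]
Sum = 15.15
p = [0.4879, 0.4879, 0.0243]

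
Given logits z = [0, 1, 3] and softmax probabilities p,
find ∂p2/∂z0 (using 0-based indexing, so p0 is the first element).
∂p2/∂z0 = -0.03545

p = softmax(z) = [0.04201, 0.1142, 0.8438]
p2 = 0.8438, p0 = 0.04201

∂p2/∂z0 = -p2 × p0 = -0.8438 × 0.04201 = -0.03545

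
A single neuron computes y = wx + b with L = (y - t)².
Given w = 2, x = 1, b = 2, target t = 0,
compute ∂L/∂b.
∂L/∂b = 8

y = wx + b = (2)(1) + 2 = 4
∂L/∂y = 2(y - t) = 2(4 - 0) = 8
∂y/∂b = 1
∂L/∂b = ∂L/∂y · ∂y/∂b = 8 × 1 = 8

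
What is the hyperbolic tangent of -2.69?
-0.9908

tanh(-2.69) = (e^(-2.69) - e^(2.69))/(e^(-2.69) + e^(2.69)) = -0.9908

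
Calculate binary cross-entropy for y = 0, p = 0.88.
L = 2.12

L = -0·log(0.88) - 1·log(0.12) = -log(0.12) = 2.12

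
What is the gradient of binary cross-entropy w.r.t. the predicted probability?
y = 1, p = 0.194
∂L/∂p = -5.155

∂L/∂p = -y/p + (1-y)/(1-p) = -1/0.194 + 0 = -5.155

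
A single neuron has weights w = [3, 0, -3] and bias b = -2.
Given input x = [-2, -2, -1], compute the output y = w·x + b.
y = -5

y = (3)(-2) + (0)(-2) + (-3)(-1) + -2 = -5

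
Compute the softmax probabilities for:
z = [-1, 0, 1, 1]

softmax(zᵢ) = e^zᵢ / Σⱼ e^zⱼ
p = [0.0541, 0.147, 0.3995, 0.3995]

exp(z) = [0.3679, 1, 2.718, 2.718]
Sum = 6.804
p = [0.0541, 0.147, 0.3995, 0.3995]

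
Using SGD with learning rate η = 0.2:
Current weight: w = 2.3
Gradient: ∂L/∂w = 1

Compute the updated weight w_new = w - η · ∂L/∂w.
w_new = 2.1

w_new = w - η·∂L/∂w = 2.3 - 0.2×(1) = 2.3 - (0.2) = 2.1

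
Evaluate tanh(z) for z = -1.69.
-0.9341

tanh(-1.69) = (e^(-1.69) - e^(1.69))/(e^(-1.69) + e^(1.69)) = -0.9341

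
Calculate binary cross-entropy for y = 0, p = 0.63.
L = 0.9943

L = -0·log(0.63) - 1·log(0.37) = -log(0.37) = 0.9943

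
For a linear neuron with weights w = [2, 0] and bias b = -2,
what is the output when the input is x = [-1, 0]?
y = -4

y = (2)(-1) + (0)(0) + -2 = -4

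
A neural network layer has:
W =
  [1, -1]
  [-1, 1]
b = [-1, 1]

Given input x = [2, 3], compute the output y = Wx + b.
y = [-2, 2]

Wx = [1×2 + -1×3, -1×2 + 1×3]
   = [-1, 1]
y = Wx + b = [-1 + -1, 1 + 1] = [-2, 2]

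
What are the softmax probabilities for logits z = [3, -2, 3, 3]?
p = [0.3326, 0.0022, 0.3326, 0.3326]

exp(z) = [20.09, 0.1353, 20.09, 20.09]
Sum = 60.39
p = [0.3326, 0.0022, 0.3326, 0.3326]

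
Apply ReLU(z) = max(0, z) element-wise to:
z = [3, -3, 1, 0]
h = [3, 0, 1, 0]

ReLU applied element-wise: max(0,3)=3, max(0,-3)=0, max(0,1)=1, max(0,0)=0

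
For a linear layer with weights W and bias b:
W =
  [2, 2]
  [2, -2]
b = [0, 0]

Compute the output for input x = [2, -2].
y = [0, 8]

Wx = [2×2 + 2×-2, 2×2 + -2×-2]
   = [0, 8]
y = Wx + b = [0 + 0, 8 + 0] = [0, 8]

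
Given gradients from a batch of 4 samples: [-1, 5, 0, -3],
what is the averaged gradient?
Average gradient = 0.25

Average = (1/4)(-1 + 5 + 0 + -3) = 1/4 = 0.25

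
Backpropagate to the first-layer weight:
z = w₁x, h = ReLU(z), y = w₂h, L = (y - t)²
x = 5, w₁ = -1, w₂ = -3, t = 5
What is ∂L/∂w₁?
∂L/∂w₁ = 0

Forward pass:
z = w₁x = -1×5 = -5
h = ReLU(-5) = 0
y = w₂h = -3×0 = 0

Backward pass:
∂L/∂y = 2(y - t) = 2(0 - 5) = -10
∂y/∂h = w₂ = -3
∂h/∂z = 0 (ReLU derivative)
∂z/∂w₁ = x = 5

∂L/∂w₁ = -10 × -3 × 0 × 5 = 0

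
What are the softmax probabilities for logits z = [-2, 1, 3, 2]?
p = [0.0045, 0.0896, 0.6623, 0.2436]

exp(z) = [0.1353, 2.718, 20.09, 7.389]
Sum = 30.33
p = [0.0045, 0.0896, 0.6623, 0.2436]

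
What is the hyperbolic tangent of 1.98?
0.9626

tanh(1.98) = (e^(1.98) - e^(-1.98))/(e^(1.98) + e^(-1.98)) = 0.9626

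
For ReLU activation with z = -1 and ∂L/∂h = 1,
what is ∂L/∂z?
∂L/∂z = 0

h = ReLU(-1) = 0
Since z < 0: ∂h/∂z = 0
∂L/∂z = ∂L/∂h · ∂h/∂z = 1 × 0 = 0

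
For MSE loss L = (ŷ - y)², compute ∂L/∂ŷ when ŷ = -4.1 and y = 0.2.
∂L/∂ŷ = -8.6

∂L/∂ŷ = 2(ŷ - y) = 2(-4.1 - 0.2) = 2(-4.3) = -8.6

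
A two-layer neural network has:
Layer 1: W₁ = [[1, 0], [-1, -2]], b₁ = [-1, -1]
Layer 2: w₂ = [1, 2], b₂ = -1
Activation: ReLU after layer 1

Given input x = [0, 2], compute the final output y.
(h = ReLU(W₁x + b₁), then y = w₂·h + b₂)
y = -1

Layer 1 pre-activation: z₁ = [-1, -5]
After ReLU: h = [0, 0]
Layer 2 output: y = 1×0 + 2×0 + -1 = -1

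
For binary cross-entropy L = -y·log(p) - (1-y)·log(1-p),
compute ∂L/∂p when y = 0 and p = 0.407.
∂L/∂p = 1.686

∂L/∂p = -y/p + (1-y)/(1-p) = 0 + 1/0.593 = 1.686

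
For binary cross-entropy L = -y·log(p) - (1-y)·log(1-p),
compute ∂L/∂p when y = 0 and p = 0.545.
∂L/∂p = 2.198

∂L/∂p = -y/p + (1-y)/(1-p) = 0 + 1/0.455 = 2.198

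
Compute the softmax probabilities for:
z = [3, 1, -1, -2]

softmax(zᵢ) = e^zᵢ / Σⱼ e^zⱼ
p = [0.8618, 0.1166, 0.0158, 0.0058]

exp(z) = [20.09, 2.718, 0.3679, 0.1353]
Sum = 23.31
p = [0.8618, 0.1166, 0.0158, 0.0058]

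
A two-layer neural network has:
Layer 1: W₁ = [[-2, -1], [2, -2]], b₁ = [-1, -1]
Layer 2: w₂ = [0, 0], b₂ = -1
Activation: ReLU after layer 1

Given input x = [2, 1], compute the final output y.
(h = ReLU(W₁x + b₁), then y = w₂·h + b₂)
y = -1

Layer 1 pre-activation: z₁ = [-6, 1]
After ReLU: h = [0, 1]
Layer 2 output: y = 0×0 + 0×1 + -1 = -1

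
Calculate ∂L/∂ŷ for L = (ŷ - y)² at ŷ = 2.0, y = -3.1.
∂L/∂ŷ = 10.2

∂L/∂ŷ = 2(ŷ - y) = 2(2.0 - -3.1) = 2(5.1) = 10.2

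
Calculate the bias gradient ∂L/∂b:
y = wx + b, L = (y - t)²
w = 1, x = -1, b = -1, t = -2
∂L/∂b = 0

y = wx + b = (1)(-1) + -1 = -2
∂L/∂y = 2(y - t) = 2(-2 - -2) = 0
∂y/∂b = 1
∂L/∂b = ∂L/∂y · ∂y/∂b = 0 × 1 = 0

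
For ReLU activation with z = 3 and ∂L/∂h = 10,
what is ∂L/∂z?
∂L/∂z = 10

h = ReLU(3) = 3
Since z > 0: ∂h/∂z = 1
∂L/∂z = ∂L/∂h · ∂h/∂z = 10 × 1 = 10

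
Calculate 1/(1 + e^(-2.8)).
0.9427

sigmoid(2.8) = 1/(1 + e^(-2.8)) = 1/(1 + 0.06081) = 0.9427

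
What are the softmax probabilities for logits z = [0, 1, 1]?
p = [0.1554, 0.4223, 0.4223]

exp(z) = [1, 2.718, 2.718]
Sum = 6.437
p = [0.1554, 0.4223, 0.4223]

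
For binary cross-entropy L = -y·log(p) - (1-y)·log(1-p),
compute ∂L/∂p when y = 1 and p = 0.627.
∂L/∂p = -1.595

∂L/∂p = -y/p + (1-y)/(1-p) = -1/0.627 + 0 = -1.595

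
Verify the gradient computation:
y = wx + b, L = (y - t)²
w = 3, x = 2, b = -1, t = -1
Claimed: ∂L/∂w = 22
Incorrect

y = (3)(2) + -1 = 5
∂L/∂y = 2(y - t) = 2(5 - -1) = 12
∂y/∂w = x = 2
∂L/∂w = 12 × 2 = 24

Claimed value: 22
Incorrect: The correct gradient is 24.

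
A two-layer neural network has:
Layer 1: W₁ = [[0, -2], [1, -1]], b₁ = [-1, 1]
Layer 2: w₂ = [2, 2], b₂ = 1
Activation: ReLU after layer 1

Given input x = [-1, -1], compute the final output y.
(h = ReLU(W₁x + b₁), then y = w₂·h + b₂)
y = 5

Layer 1 pre-activation: z₁ = [1, 1]
After ReLU: h = [1, 1]
Layer 2 output: y = 2×1 + 2×1 + 1 = 5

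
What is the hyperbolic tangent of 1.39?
0.8832

tanh(1.39) = (e^(1.39) - e^(-1.39))/(e^(1.39) + e^(-1.39)) = 0.8832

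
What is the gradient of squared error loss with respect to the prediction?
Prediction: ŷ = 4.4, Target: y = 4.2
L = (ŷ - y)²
∂L/∂ŷ = 0.4

∂L/∂ŷ = 2(ŷ - y) = 2(4.4 - 4.2) = 2(0.2) = 0.4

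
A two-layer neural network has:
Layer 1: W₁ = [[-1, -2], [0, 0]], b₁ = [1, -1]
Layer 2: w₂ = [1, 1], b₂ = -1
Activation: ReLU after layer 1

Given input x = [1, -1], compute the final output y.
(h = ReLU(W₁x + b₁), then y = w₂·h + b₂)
y = 1

Layer 1 pre-activation: z₁ = [2, -1]
After ReLU: h = [2, 0]
Layer 2 output: y = 1×2 + 1×0 + -1 = 1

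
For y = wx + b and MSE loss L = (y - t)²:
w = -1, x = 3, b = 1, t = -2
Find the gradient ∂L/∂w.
∂L/∂w = 0

y = wx + b = (-1)(3) + 1 = -2
∂L/∂y = 2(y - t) = 2(-2 - -2) = 0
∂y/∂w = x = 3
∂L/∂w = ∂L/∂y · ∂y/∂w = 0 × 3 = 0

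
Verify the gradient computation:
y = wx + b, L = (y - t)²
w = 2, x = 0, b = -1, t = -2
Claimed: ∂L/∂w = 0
Correct

y = (2)(0) + -1 = -1
∂L/∂y = 2(y - t) = 2(-1 - -2) = 2
∂y/∂w = x = 0
∂L/∂w = 2 × 0 = 0

Claimed value: 0
Correct: The correct gradient is 0.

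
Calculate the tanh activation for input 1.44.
0.8937

tanh(1.44) = (e^(1.44) - e^(-1.44))/(e^(1.44) + e^(-1.44)) = 0.8937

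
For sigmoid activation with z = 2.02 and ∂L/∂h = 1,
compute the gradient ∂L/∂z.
∂L/∂z = 0.1034

σ(2.02) = 0.8829
σ'(2.02) = σ(2.02)(1 - σ(2.02)) = 0.8829 × 0.1171 = 0.1034
∂L/∂z = ∂L/∂h · σ'(z) = 1 × 0.1034 = 0.1034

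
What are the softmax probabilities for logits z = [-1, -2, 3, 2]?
p = [0.0131, 0.0048, 0.7179, 0.2641]

exp(z) = [0.3679, 0.1353, 20.09, 7.389]
Sum = 27.98
p = [0.0131, 0.0048, 0.7179, 0.2641]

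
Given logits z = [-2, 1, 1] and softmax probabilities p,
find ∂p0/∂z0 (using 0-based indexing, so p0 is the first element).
∂p0/∂z0 = 0.0237

p = softmax(z) = [0.02429, 0.4879, 0.4879]
p0 = 0.02429

∂p0/∂z0 = p0(1 - p0) = 0.02429 × (1 - 0.02429) = 0.0237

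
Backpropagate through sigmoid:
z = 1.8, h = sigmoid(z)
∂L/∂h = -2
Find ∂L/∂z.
∂L/∂z = -0.2435

σ(1.8) = 0.8581
σ'(1.8) = σ(1.8)(1 - σ(1.8)) = 0.8581 × 0.1419 = 0.1217
∂L/∂z = ∂L/∂h · σ'(z) = -2 × 0.1217 = -0.2435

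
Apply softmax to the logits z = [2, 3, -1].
p = [0.2654, 0.7214, 0.0132]

exp(z) = [7.389, 20.09, 0.3679]
Sum = 27.84
p = [0.2654, 0.7214, 0.0132]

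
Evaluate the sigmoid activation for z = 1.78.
0.8557

sigmoid(1.78) = 1/(1 + e^(-1.78)) = 1/(1 + 0.1686) = 0.8557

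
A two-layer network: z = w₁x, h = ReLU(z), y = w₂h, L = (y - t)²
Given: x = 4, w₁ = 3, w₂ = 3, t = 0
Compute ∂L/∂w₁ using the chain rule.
∂L/∂w₁ = 864

Forward pass:
z = w₁x = 3×4 = 12
h = ReLU(12) = 12
y = w₂h = 3×12 = 36

Backward pass:
∂L/∂y = 2(y - t) = 2(36 - 0) = 72
∂y/∂h = w₂ = 3
∂h/∂z = 1 (ReLU derivative)
∂z/∂w₁ = x = 4

∂L/∂w₁ = 72 × 3 × 1 × 4 = 864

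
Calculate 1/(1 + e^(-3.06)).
0.9552

sigmoid(3.06) = 1/(1 + e^(-3.06)) = 1/(1 + 0.04689) = 0.9552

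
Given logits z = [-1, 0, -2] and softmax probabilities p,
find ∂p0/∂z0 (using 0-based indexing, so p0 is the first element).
∂p0/∂z0 = 0.1848

p = softmax(z) = [0.2447, 0.6652, 0.09003]
p0 = 0.2447

∂p0/∂z0 = p0(1 - p0) = 0.2447 × (1 - 0.2447) = 0.1848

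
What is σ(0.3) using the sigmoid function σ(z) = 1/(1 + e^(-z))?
0.5744

sigmoid(0.3) = 1/(1 + e^(-0.3)) = 1/(1 + 0.7408) = 0.5744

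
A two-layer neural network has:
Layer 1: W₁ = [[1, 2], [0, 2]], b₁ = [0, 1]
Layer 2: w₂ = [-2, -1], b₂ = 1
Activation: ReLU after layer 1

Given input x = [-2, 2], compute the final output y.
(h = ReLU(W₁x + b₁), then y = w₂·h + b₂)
y = -8

Layer 1 pre-activation: z₁ = [2, 5]
After ReLU: h = [2, 5]
Layer 2 output: y = -2×2 + -1×5 + 1 = -8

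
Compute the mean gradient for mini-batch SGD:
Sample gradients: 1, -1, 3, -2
Average gradient = 0.25

Average = (1/4)(1 + -1 + 3 + -2) = 1/4 = 0.25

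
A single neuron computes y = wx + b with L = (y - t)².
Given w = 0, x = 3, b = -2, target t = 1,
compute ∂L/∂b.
∂L/∂b = -6

y = wx + b = (0)(3) + -2 = -2
∂L/∂y = 2(y - t) = 2(-2 - 1) = -6
∂y/∂b = 1
∂L/∂b = ∂L/∂y · ∂y/∂b = -6 × 1 = -6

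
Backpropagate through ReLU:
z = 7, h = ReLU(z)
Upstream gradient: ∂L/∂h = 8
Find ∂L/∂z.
∂L/∂z = 8

h = ReLU(7) = 7
Since z > 0: ∂h/∂z = 1
∂L/∂z = ∂L/∂h · ∂h/∂z = 8 × 1 = 8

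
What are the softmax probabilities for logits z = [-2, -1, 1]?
p = [0.042, 0.1142, 0.8438]

exp(z) = [0.1353, 0.3679, 2.718]
Sum = 3.221
p = [0.042, 0.1142, 0.8438]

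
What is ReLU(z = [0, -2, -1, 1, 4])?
h = [0, 0, 0, 1, 4]

ReLU applied element-wise: max(0,0)=0, max(0,-2)=0, max(0,-1)=0, max(0,1)=1, max(0,4)=4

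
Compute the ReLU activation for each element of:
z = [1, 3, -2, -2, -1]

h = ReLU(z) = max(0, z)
h = [1, 3, 0, 0, 0]

ReLU applied element-wise: max(0,1)=1, max(0,3)=3, max(0,-2)=0, max(0,-2)=0, max(0,-1)=0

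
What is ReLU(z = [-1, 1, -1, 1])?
h = [0, 1, 0, 1]

ReLU applied element-wise: max(0,-1)=0, max(0,1)=1, max(0,-1)=0, max(0,1)=1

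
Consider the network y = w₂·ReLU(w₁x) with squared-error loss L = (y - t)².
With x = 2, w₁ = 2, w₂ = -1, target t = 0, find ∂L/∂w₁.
∂L/∂w₁ = 16

Forward pass:
z = w₁x = 2×2 = 4
h = ReLU(4) = 4
y = w₂h = -1×4 = -4

Backward pass:
∂L/∂y = 2(y - t) = 2(-4 - 0) = -8
∂y/∂h = w₂ = -1
∂h/∂z = 1 (ReLU derivative)
∂z/∂w₁ = x = 2

∂L/∂w₁ = -8 × -1 × 1 × 2 = 16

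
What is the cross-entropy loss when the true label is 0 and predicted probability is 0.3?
L = 0.3567

L = -0·log(0.3) - 1·log(0.7) = -log(0.7) = 0.3567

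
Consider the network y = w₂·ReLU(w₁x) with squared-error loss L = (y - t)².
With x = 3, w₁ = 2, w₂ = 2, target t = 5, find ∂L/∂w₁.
∂L/∂w₁ = 84

Forward pass:
z = w₁x = 2×3 = 6
h = ReLU(6) = 6
y = w₂h = 2×6 = 12

Backward pass:
∂L/∂y = 2(y - t) = 2(12 - 5) = 14
∂y/∂h = w₂ = 2
∂h/∂z = 1 (ReLU derivative)
∂z/∂w₁ = x = 3

∂L/∂w₁ = 14 × 2 × 1 × 3 = 84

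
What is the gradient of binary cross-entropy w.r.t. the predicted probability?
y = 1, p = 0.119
∂L/∂p = -8.403

∂L/∂p = -y/p + (1-y)/(1-p) = -1/0.119 + 0 = -8.403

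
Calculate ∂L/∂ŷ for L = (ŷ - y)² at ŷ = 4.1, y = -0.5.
∂L/∂ŷ = 9.2

∂L/∂ŷ = 2(ŷ - y) = 2(4.1 - -0.5) = 2(4.6) = 9.2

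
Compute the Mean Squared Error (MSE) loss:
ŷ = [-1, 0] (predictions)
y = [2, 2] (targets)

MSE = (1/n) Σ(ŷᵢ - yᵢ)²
MSE = 6.5

MSE = (1/2)((-1-2)² + (0-2)²) = (1/2)(9 + 4) = 6.5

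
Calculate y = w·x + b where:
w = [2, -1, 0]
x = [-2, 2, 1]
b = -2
y = -8

y = (2)(-2) + (-1)(2) + (0)(1) + -2 = -8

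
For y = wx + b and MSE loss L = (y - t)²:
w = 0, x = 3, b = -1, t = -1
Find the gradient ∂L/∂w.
∂L/∂w = 0

y = wx + b = (0)(3) + -1 = -1
∂L/∂y = 2(y - t) = 2(-1 - -1) = 0
∂y/∂w = x = 3
∂L/∂w = ∂L/∂y · ∂y/∂w = 0 × 3 = 0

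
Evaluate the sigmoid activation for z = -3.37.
0.03325

sigmoid(-3.37) = 1/(1 + e^(3.37)) = 1/(1 + 29.08) = 0.03325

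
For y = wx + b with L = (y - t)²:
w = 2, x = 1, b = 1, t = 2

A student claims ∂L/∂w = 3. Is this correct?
Incorrect

y = (2)(1) + 1 = 3
∂L/∂y = 2(y - t) = 2(3 - 2) = 2
∂y/∂w = x = 1
∂L/∂w = 2 × 1 = 2

Claimed value: 3
Incorrect: The correct gradient is 2.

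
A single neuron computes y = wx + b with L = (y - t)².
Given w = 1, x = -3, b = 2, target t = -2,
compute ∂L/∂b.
∂L/∂b = 2

y = wx + b = (1)(-3) + 2 = -1
∂L/∂y = 2(y - t) = 2(-1 - -2) = 2
∂y/∂b = 1
∂L/∂b = ∂L/∂y · ∂y/∂b = 2 × 1 = 2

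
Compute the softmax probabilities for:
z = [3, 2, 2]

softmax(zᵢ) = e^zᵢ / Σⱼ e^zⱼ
p = [0.5761, 0.2119, 0.2119]

exp(z) = [20.09, 7.389, 7.389]
Sum = 34.86
p = [0.5761, 0.2119, 0.2119]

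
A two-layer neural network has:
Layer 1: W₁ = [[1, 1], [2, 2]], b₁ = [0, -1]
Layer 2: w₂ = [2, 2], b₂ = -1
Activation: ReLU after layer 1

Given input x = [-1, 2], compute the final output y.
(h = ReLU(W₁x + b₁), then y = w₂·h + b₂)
y = 3

Layer 1 pre-activation: z₁ = [1, 1]
After ReLU: h = [1, 1]
Layer 2 output: y = 2×1 + 2×1 + -1 = 3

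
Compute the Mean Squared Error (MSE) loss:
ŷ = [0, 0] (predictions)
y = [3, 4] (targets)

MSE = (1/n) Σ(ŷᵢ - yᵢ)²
MSE = 12.5

MSE = (1/2)((0-3)² + (0-4)²) = (1/2)(9 + 16) = 12.5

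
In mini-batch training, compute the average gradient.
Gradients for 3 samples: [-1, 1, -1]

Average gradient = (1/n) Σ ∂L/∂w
Average gradient = -0.3333

Average = (1/3)(-1 + 1 + -1) = -1/3 = -0.3333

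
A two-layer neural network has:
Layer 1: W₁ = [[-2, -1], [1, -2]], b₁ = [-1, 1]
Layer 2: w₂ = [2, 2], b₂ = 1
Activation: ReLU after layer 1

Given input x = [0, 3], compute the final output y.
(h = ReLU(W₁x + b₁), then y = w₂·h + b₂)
y = 1

Layer 1 pre-activation: z₁ = [-4, -5]
After ReLU: h = [0, 0]
Layer 2 output: y = 2×0 + 2×0 + 1 = 1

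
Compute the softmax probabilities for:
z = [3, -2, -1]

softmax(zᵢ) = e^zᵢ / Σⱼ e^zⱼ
p = [0.9756, 0.0066, 0.0179]

exp(z) = [20.09, 0.1353, 0.3679]
Sum = 20.59
p = [0.9756, 0.0066, 0.0179]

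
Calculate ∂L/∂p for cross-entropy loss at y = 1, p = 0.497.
∂L/∂p = -2.012

∂L/∂p = -y/p + (1-y)/(1-p) = -1/0.497 + 0 = -2.012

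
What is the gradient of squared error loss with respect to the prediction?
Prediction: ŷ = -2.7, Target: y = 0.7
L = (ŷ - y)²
∂L/∂ŷ = -6.8

∂L/∂ŷ = 2(ŷ - y) = 2(-2.7 - 0.7) = 2(-3.4) = -6.8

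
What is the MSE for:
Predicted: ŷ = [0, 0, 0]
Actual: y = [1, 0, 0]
MSE = 0.3333

MSE = (1/3)((0-1)² + (0-0)² + (0-0)²) = (1/3)(1 + 0 + 0) = 0.3333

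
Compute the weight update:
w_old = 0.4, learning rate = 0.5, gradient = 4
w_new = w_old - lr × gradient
w_new = -1.6

w_new = w - η·∂L/∂w = 0.4 - 0.5×(4) = 0.4 - (2) = -1.6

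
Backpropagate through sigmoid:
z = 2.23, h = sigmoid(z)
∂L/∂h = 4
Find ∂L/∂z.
∂L/∂z = 0.3506

σ(2.23) = 0.9029
σ'(2.23) = σ(2.23)(1 - σ(2.23)) = 0.9029 × 0.09709 = 0.08766
∂L/∂z = ∂L/∂h · σ'(z) = 4 × 0.08766 = 0.3506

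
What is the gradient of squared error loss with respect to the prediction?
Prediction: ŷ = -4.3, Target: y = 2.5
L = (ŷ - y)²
∂L/∂ŷ = -13.6

∂L/∂ŷ = 2(ŷ - y) = 2(-4.3 - 2.5) = 2(-6.8) = -13.6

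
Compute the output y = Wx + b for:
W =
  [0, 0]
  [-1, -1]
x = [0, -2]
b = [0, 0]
y = [0, 2]

Wx = [0×0 + 0×-2, -1×0 + -1×-2]
   = [0, 2]
y = Wx + b = [0 + 0, 2 + 0] = [0, 2]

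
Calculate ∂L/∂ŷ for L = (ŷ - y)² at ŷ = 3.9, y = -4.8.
∂L/∂ŷ = 17.4

∂L/∂ŷ = 2(ŷ - y) = 2(3.9 - -4.8) = 2(8.7) = 17.4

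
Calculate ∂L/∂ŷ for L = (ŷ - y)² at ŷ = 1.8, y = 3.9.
∂L/∂ŷ = -4.2

∂L/∂ŷ = 2(ŷ - y) = 2(1.8 - 3.9) = 2(-2.1) = -4.2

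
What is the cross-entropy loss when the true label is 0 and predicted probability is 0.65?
L = 1.05

L = -0·log(0.65) - 1·log(0.35) = -log(0.35) = 1.05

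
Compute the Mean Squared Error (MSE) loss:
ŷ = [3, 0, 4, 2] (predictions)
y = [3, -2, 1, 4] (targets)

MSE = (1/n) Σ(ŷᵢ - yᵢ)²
MSE = 4.25

MSE = (1/4)((3-3)² + (0--2)² + (4-1)² + (2-4)²) = (1/4)(0 + 4 + 9 + 4) = 4.25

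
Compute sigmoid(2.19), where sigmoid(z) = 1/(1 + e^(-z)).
0.8993

sigmoid(2.19) = 1/(1 + e^(-2.19)) = 1/(1 + 0.1119) = 0.8993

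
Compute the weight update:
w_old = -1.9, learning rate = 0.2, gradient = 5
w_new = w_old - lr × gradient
w_new = -2.9

w_new = w - η·∂L/∂w = -1.9 - 0.2×(5) = -1.9 - (1) = -2.9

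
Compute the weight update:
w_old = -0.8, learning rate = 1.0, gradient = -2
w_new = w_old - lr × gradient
w_new = 1.2

w_new = w - η·∂L/∂w = -0.8 - 1.0×(-2) = -0.8 - (-2) = 1.2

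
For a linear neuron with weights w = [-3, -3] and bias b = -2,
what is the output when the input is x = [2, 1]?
y = -11

y = (-3)(2) + (-3)(1) + -2 = -11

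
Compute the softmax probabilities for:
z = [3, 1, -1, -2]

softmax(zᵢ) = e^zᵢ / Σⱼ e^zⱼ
p = [0.8618, 0.1166, 0.0158, 0.0058]

exp(z) = [20.09, 2.718, 0.3679, 0.1353]
Sum = 23.31
p = [0.8618, 0.1166, 0.0158, 0.0058]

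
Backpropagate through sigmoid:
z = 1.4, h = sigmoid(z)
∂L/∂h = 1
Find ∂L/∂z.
∂L/∂z = 0.1587

σ(1.4) = 0.8022
σ'(1.4) = σ(1.4)(1 - σ(1.4)) = 0.8022 × 0.1978 = 0.1587
∂L/∂z = ∂L/∂h · σ'(z) = 1 × 0.1587 = 0.1587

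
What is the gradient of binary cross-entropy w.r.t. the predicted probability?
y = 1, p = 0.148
∂L/∂p = -6.757

∂L/∂p = -y/p + (1-y)/(1-p) = -1/0.148 + 0 = -6.757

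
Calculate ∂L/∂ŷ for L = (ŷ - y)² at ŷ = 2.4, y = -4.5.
∂L/∂ŷ = 13.8

∂L/∂ŷ = 2(ŷ - y) = 2(2.4 - -4.5) = 2(6.9) = 13.8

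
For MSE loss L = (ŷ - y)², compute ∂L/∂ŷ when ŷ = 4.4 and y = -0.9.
∂L/∂ŷ = 10.6

∂L/∂ŷ = 2(ŷ - y) = 2(4.4 - -0.9) = 2(5.3) = 10.6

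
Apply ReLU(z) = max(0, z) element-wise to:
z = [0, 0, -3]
h = [0, 0, 0]

ReLU applied element-wise: max(0,0)=0, max(0,0)=0, max(0,-3)=0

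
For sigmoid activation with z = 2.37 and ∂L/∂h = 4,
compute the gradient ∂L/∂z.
∂L/∂z = 0.3127

σ(2.37) = 0.9145
σ'(2.37) = σ(2.37)(1 - σ(2.37)) = 0.9145 × 0.08549 = 0.07818
∂L/∂z = ∂L/∂h · σ'(z) = 4 × 0.07818 = 0.3127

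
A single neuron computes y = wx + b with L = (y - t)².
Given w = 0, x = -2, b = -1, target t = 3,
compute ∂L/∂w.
∂L/∂w = 16

y = wx + b = (0)(-2) + -1 = -1
∂L/∂y = 2(y - t) = 2(-1 - 3) = -8
∂y/∂w = x = -2
∂L/∂w = ∂L/∂y · ∂y/∂w = -8 × -2 = 16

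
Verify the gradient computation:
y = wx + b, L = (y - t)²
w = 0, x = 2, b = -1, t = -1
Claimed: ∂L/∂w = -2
Incorrect

y = (0)(2) + -1 = -1
∂L/∂y = 2(y - t) = 2(-1 - -1) = 0
∂y/∂w = x = 2
∂L/∂w = 0 × 2 = 0

Claimed value: -2
Incorrect: The correct gradient is 0.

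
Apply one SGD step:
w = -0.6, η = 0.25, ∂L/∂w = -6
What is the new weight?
w_new = 0.9

w_new = w - η·∂L/∂w = -0.6 - 0.25×(-6) = -0.6 - (-1.5) = 0.9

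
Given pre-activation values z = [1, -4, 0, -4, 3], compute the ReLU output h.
h = [1, 0, 0, 0, 3]

ReLU applied element-wise: max(0,1)=1, max(0,-4)=0, max(0,0)=0, max(0,-4)=0, max(0,3)=3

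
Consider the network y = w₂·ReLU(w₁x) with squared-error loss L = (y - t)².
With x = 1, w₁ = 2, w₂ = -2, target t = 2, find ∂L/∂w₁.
∂L/∂w₁ = 24

Forward pass:
z = w₁x = 2×1 = 2
h = ReLU(2) = 2
y = w₂h = -2×2 = -4

Backward pass:
∂L/∂y = 2(y - t) = 2(-4 - 2) = -12
∂y/∂h = w₂ = -2
∂h/∂z = 1 (ReLU derivative)
∂z/∂w₁ = x = 1

∂L/∂w₁ = -12 × -2 × 1 × 1 = 24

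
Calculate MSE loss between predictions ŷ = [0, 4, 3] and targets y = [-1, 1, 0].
MSE = 6.333

MSE = (1/3)((0--1)² + (4-1)² + (3-0)²) = (1/3)(1 + 9 + 9) = 6.333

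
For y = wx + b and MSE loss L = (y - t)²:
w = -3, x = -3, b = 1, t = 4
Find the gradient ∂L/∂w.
∂L/∂w = -36

y = wx + b = (-3)(-3) + 1 = 10
∂L/∂y = 2(y - t) = 2(10 - 4) = 12
∂y/∂w = x = -3
∂L/∂w = ∂L/∂y · ∂y/∂w = 12 × -3 = -36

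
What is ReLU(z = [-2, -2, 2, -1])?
h = [0, 0, 2, 0]

ReLU applied element-wise: max(0,-2)=0, max(0,-2)=0, max(0,2)=2, max(0,-1)=0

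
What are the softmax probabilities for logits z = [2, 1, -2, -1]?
p = [0.6964, 0.2562, 0.0128, 0.0347]

exp(z) = [7.389, 2.718, 0.1353, 0.3679]
Sum = 10.61
p = [0.6964, 0.2562, 0.0128, 0.0347]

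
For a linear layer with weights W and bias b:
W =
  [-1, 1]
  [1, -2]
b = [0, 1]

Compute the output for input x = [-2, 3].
y = [5, -7]

Wx = [-1×-2 + 1×3, 1×-2 + -2×3]
   = [5, -8]
y = Wx + b = [5 + 0, -8 + 1] = [5, -7]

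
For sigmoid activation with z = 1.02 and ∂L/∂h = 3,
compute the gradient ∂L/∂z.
∂L/∂z = 0.5844

σ(1.02) = 0.735
σ'(1.02) = σ(1.02)(1 - σ(1.02)) = 0.735 × 0.265 = 0.1948
∂L/∂z = ∂L/∂h · σ'(z) = 3 × 0.1948 = 0.5844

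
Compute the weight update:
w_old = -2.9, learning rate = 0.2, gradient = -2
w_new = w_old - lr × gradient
w_new = -2.5

w_new = w - η·∂L/∂w = -2.9 - 0.2×(-2) = -2.9 - (-0.4) = -2.5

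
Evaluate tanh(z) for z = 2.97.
0.9947

tanh(2.97) = (e^(2.97) - e^(-2.97))/(e^(2.97) + e^(-2.97)) = 0.9947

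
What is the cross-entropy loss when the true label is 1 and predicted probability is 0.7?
L = 0.3567

L = -1·log(0.7) - 0·log(0.3) = -log(0.7) = 0.3567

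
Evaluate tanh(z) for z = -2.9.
-0.994

tanh(-2.9) = (e^(-2.9) - e^(2.9))/(e^(-2.9) + e^(2.9)) = -0.994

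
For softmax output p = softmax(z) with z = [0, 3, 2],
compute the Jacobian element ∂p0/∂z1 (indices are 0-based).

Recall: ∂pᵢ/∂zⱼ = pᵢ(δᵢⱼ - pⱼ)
∂p0/∂z1 = -0.02477

p = softmax(z) = [0.03512, 0.7054, 0.2595]
p0 = 0.03512, p1 = 0.7054

∂p0/∂z1 = -p0 × p1 = -0.03512 × 0.7054 = -0.02477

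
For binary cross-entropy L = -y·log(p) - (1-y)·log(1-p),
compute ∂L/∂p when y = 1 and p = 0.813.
∂L/∂p = -1.23

∂L/∂p = -y/p + (1-y)/(1-p) = -1/0.813 + 0 = -1.23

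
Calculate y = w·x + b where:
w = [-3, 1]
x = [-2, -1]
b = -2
y = 3

y = (-3)(-2) + (1)(-1) + -2 = 3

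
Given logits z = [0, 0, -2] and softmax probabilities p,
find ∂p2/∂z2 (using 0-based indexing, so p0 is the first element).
∂p2/∂z2 = 0.05936

p = softmax(z) = [0.4683, 0.4683, 0.06338]
p2 = 0.06338

∂p2/∂z2 = p2(1 - p2) = 0.06338 × (1 - 0.06338) = 0.05936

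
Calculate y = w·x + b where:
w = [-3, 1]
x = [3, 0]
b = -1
y = -10

y = (-3)(3) + (1)(0) + -1 = -10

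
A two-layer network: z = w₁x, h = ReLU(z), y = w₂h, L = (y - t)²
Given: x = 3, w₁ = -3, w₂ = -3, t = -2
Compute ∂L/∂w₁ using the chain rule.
∂L/∂w₁ = 0

Forward pass:
z = w₁x = -3×3 = -9
h = ReLU(-9) = 0
y = w₂h = -3×0 = 0

Backward pass:
∂L/∂y = 2(y - t) = 2(0 - -2) = 4
∂y/∂h = w₂ = -3
∂h/∂z = 0 (ReLU derivative)
∂z/∂w₁ = x = 3

∂L/∂w₁ = 4 × -3 × 0 × 3 = 0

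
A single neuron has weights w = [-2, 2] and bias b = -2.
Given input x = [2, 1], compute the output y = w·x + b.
y = -4

y = (-2)(2) + (2)(1) + -2 = -4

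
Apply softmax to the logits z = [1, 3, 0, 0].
p = [0.1096, 0.8098, 0.0403, 0.0403]

exp(z) = [2.718, 20.09, 1, 1]
Sum = 24.8
p = [0.1096, 0.8098, 0.0403, 0.0403]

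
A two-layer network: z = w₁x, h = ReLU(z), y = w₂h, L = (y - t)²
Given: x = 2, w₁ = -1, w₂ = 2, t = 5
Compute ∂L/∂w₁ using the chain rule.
∂L/∂w₁ = 0

Forward pass:
z = w₁x = -1×2 = -2
h = ReLU(-2) = 0
y = w₂h = 2×0 = 0

Backward pass:
∂L/∂y = 2(y - t) = 2(0 - 5) = -10
∂y/∂h = w₂ = 2
∂h/∂z = 0 (ReLU derivative)
∂z/∂w₁ = x = 2

∂L/∂w₁ = -10 × 2 × 0 × 2 = 0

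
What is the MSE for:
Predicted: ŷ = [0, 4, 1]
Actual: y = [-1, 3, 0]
MSE = 1

MSE = (1/3)((0--1)² + (4-3)² + (1-0)²) = (1/3)(1 + 1 + 1) = 1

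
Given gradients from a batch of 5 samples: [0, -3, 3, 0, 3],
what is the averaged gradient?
Average gradient = 0.6

Average = (1/5)(0 + -3 + 3 + 0 + 3) = 3/5 = 0.6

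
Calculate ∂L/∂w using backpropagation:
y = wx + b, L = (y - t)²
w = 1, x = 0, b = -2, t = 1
∂L/∂w = 0

y = wx + b = (1)(0) + -2 = -2
∂L/∂y = 2(y - t) = 2(-2 - 1) = -6
∂y/∂w = x = 0
∂L/∂w = ∂L/∂y · ∂y/∂w = -6 × 0 = 0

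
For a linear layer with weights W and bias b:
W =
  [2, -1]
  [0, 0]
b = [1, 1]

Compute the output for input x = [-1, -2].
y = [1, 1]

Wx = [2×-1 + -1×-2, 0×-1 + 0×-2]
   = [0, 0]
y = Wx + b = [0 + 1, 0 + 1] = [1, 1]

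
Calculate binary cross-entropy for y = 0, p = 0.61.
L = 0.9416

L = -0·log(0.61) - 1·log(0.39) = -log(0.39) = 0.9416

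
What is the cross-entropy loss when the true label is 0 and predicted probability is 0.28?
L = 0.3285

L = -0·log(0.28) - 1·log(0.72) = -log(0.72) = 0.3285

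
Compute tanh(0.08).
0.07983

tanh(0.08) = (e^(0.08) - e^(-0.08))/(e^(0.08) + e^(-0.08)) = 0.07983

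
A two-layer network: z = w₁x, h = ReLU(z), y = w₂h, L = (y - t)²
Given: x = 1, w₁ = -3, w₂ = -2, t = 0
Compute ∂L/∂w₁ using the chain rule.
∂L/∂w₁ = 0

Forward pass:
z = w₁x = -3×1 = -3
h = ReLU(-3) = 0
y = w₂h = -2×0 = 0

Backward pass:
∂L/∂y = 2(y - t) = 2(0 - 0) = 0
∂y/∂h = w₂ = -2
∂h/∂z = 0 (ReLU derivative)
∂z/∂w₁ = x = 1

∂L/∂w₁ = 0 × -2 × 0 × 1 = 0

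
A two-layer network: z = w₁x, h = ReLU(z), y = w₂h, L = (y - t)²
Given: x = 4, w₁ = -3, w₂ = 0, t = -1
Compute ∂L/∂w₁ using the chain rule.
∂L/∂w₁ = 0

Forward pass:
z = w₁x = -3×4 = -12
h = ReLU(-12) = 0
y = w₂h = 0×0 = 0

Backward pass:
∂L/∂y = 2(y - t) = 2(0 - -1) = 2
∂y/∂h = w₂ = 0
∂h/∂z = 0 (ReLU derivative)
∂z/∂w₁ = x = 4

∂L/∂w₁ = 2 × 0 × 0 × 4 = 0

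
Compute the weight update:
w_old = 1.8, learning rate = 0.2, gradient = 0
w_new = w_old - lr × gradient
w_new = 1.8

w_new = w - η·∂L/∂w = 1.8 - 0.2×(0) = 1.8 - (0) = 1.8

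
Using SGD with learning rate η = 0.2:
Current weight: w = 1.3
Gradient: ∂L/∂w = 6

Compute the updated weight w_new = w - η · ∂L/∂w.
w_new = 0.1

w_new = w - η·∂L/∂w = 1.3 - 0.2×(6) = 1.3 - (1.2) = 0.1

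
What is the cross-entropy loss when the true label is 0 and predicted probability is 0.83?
L = 1.772

L = -0·log(0.83) - 1·log(0.17) = -log(0.17) = 1.772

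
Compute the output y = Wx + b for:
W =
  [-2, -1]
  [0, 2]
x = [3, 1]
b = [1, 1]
y = [-6, 3]

Wx = [-2×3 + -1×1, 0×3 + 2×1]
   = [-7, 2]
y = Wx + b = [-7 + 1, 2 + 1] = [-6, 3]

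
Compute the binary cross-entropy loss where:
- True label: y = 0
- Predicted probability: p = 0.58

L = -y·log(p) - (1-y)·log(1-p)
L = 0.8675

L = -0·log(0.58) - 1·log(0.42) = -log(0.42) = 0.8675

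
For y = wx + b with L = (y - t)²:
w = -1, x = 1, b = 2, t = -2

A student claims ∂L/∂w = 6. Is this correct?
Correct

y = (-1)(1) + 2 = 1
∂L/∂y = 2(y - t) = 2(1 - -2) = 6
∂y/∂w = x = 1
∂L/∂w = 6 × 1 = 6

Claimed value: 6
Correct: The correct gradient is 6.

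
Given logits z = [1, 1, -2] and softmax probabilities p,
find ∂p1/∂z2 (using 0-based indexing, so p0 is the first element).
∂p1/∂z2 = -0.01185

p = softmax(z) = [0.4879, 0.4879, 0.02429]
p1 = 0.4879, p2 = 0.02429

∂p1/∂z2 = -p1 × p2 = -0.4879 × 0.02429 = -0.01185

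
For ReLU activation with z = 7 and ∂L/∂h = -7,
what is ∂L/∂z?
∂L/∂z = -7

h = ReLU(7) = 7
Since z > 0: ∂h/∂z = 1
∂L/∂z = ∂L/∂h · ∂h/∂z = -7 × 1 = -7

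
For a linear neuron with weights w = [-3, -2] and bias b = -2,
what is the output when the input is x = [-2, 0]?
y = 4

y = (-3)(-2) + (-2)(0) + -2 = 4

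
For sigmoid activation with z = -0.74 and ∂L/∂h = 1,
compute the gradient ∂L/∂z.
∂L/∂z = 0.2187

σ(-0.74) = 0.323
σ'(-0.74) = σ(-0.74)(1 - σ(-0.74)) = 0.323 × 0.677 = 0.2187
∂L/∂z = ∂L/∂h · σ'(z) = 1 × 0.2187 = 0.2187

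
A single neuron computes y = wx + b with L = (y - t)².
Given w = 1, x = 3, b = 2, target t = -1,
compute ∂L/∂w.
∂L/∂w = 36

y = wx + b = (1)(3) + 2 = 5
∂L/∂y = 2(y - t) = 2(5 - -1) = 12
∂y/∂w = x = 3
∂L/∂w = ∂L/∂y · ∂y/∂w = 12 × 3 = 36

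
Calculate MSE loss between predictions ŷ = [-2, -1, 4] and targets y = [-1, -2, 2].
MSE = 2

MSE = (1/3)((-2--1)² + (-1--2)² + (4-2)²) = (1/3)(1 + 1 + 4) = 2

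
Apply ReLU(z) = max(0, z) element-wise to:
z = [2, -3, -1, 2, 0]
h = [2, 0, 0, 2, 0]

ReLU applied element-wise: max(0,2)=2, max(0,-3)=0, max(0,-1)=0, max(0,2)=2, max(0,0)=0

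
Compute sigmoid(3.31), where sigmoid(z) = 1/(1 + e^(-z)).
0.9648

sigmoid(3.31) = 1/(1 + e^(-3.31)) = 1/(1 + 0.03652) = 0.9648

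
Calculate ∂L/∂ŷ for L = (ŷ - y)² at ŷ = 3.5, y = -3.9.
∂L/∂ŷ = 14.8

∂L/∂ŷ = 2(ŷ - y) = 2(3.5 - -3.9) = 2(7.4) = 14.8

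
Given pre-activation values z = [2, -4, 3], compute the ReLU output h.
h = [2, 0, 3]

ReLU applied element-wise: max(0,2)=2, max(0,-4)=0, max(0,3)=3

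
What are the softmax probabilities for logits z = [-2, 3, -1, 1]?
p = [0.0058, 0.8618, 0.0158, 0.1166]

exp(z) = [0.1353, 20.09, 0.3679, 2.718]
Sum = 23.31
p = [0.0058, 0.8618, 0.0158, 0.1166]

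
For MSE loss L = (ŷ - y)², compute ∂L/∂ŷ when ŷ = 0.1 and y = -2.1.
∂L/∂ŷ = 4.4

∂L/∂ŷ = 2(ŷ - y) = 2(0.1 - -2.1) = 2(2.2) = 4.4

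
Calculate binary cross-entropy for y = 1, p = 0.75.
L = 0.2877

L = -1·log(0.75) - 0·log(0.25) = -log(0.75) = 0.2877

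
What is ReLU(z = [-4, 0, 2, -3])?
h = [0, 0, 2, 0]

ReLU applied element-wise: max(0,-4)=0, max(0,0)=0, max(0,2)=2, max(0,-3)=0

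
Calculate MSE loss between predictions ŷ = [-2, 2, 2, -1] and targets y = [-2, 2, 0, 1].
MSE = 2

MSE = (1/4)((-2--2)² + (2-2)² + (2-0)² + (-1-1)²) = (1/4)(0 + 0 + 4 + 4) = 2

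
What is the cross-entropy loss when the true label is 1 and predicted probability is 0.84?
L = 0.1744

L = -1·log(0.84) - 0·log(0.16) = -log(0.84) = 0.1744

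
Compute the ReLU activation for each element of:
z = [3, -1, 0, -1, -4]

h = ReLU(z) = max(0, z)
h = [3, 0, 0, 0, 0]

ReLU applied element-wise: max(0,3)=3, max(0,-1)=0, max(0,0)=0, max(0,-1)=0, max(0,-4)=0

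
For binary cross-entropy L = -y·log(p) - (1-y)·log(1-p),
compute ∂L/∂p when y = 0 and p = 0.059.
∂L/∂p = 1.063

∂L/∂p = -y/p + (1-y)/(1-p) = 0 + 1/0.941 = 1.063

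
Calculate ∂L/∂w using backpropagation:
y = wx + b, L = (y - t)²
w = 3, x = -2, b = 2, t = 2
∂L/∂w = 24

y = wx + b = (3)(-2) + 2 = -4
∂L/∂y = 2(y - t) = 2(-4 - 2) = -12
∂y/∂w = x = -2
∂L/∂w = ∂L/∂y · ∂y/∂w = -12 × -2 = 24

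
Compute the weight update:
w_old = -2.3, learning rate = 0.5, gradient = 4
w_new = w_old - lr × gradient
w_new = -4.3

w_new = w - η·∂L/∂w = -2.3 - 0.5×(4) = -2.3 - (2) = -4.3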